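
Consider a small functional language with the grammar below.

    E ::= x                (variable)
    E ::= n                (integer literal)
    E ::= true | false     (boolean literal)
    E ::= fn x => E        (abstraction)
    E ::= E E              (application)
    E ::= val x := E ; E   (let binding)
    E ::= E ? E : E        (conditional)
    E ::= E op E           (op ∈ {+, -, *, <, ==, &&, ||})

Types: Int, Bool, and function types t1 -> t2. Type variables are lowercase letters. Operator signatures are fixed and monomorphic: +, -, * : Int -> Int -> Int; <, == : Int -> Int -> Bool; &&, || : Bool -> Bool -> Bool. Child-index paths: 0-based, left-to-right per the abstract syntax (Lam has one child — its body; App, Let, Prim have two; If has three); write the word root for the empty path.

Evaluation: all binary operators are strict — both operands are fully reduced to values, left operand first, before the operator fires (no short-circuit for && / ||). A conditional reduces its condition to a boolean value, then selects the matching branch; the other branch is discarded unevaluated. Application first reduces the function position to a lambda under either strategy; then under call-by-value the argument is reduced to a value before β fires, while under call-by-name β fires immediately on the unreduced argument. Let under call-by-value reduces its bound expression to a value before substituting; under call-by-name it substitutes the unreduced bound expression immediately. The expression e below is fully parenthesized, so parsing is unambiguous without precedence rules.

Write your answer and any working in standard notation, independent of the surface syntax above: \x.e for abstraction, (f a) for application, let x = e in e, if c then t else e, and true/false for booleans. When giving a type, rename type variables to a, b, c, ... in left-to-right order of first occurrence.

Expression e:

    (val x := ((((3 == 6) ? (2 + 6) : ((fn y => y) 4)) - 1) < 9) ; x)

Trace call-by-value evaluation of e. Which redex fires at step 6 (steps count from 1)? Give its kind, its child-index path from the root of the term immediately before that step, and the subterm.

Answer: let at root : (let x = true in x)

Working:
step 0: (let x = (((if (3 == 6) then (2 + 6) else ((\y.y) 4)) - 1) < 9) in x)
step 1: [delta@0.0.0.0] (let x = (((if false then (2 + 6) else ((\y.y) 4)) - 1) < 9) in x)
step 2: [if@0.0.0] (let x = ((((\y.y) 4) - 1) < 9) in x)
step 3: [beta@0.0.0] (let x = ((4 - 1) < 9) in x)
step 4: [delta@0.0] (let x = (3 < 9) in x)
step 5: [delta@0] (let x = true in x)
step 6: [let@root] true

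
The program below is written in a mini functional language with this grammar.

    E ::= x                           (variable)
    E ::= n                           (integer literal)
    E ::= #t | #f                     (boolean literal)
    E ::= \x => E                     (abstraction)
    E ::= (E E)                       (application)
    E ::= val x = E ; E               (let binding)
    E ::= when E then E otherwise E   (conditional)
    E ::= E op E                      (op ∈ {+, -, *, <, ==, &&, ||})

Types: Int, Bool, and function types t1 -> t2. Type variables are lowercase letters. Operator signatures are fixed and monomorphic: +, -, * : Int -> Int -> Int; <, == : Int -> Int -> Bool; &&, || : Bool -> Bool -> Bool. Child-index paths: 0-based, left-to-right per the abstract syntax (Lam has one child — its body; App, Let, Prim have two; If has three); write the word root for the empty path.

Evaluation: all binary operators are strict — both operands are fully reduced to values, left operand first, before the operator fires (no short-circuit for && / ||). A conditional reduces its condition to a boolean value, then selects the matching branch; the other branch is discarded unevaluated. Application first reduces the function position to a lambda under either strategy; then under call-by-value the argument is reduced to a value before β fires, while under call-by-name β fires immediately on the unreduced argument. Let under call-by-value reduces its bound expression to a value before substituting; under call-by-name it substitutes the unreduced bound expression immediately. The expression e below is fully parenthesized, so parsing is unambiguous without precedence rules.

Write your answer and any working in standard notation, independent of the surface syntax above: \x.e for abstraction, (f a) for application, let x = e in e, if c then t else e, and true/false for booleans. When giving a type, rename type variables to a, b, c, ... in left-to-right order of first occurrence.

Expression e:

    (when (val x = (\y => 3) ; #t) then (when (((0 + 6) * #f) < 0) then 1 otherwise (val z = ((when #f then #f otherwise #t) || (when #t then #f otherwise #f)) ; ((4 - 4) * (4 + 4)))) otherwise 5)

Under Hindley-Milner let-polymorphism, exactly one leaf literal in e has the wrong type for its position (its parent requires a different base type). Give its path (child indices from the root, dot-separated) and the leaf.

Answer: 1.0.0.1 : false

Working:
\y._ : a -> Int
let x : forall. a -> Int
  unify Bool ~ Bool
  unify Int ~ Int
  unify Int ~ Int
  unify Int ~ Int
  unify Bool ~ Int
  FAIL: mismatch Bool ~ Int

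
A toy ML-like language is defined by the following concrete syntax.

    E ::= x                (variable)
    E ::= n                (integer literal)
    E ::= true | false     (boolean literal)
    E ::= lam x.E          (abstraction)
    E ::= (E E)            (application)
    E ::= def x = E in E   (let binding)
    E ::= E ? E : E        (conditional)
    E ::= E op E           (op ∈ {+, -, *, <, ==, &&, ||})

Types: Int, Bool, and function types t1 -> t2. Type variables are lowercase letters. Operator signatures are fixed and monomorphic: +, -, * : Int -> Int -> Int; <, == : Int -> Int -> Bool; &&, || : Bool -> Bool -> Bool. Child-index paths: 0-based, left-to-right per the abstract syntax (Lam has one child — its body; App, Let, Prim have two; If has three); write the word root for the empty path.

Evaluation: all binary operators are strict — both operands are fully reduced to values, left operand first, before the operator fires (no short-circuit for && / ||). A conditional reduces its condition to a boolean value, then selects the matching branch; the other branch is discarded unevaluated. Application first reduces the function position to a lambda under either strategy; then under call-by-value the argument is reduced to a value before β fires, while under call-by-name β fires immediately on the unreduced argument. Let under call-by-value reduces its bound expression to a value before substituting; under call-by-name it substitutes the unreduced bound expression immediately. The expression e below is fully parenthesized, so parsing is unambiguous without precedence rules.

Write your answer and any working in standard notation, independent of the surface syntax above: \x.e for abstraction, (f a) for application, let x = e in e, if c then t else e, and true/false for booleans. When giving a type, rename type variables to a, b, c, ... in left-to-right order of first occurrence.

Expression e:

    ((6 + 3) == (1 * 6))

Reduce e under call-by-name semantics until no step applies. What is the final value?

Answer: false

Derivation:
step 0: ((6 + 3) == (1 * 6))
step 1: [delta@0] (9 == (1 * 6))
step 2: [delta@1] (9 == 6)
step 3: [delta@root] false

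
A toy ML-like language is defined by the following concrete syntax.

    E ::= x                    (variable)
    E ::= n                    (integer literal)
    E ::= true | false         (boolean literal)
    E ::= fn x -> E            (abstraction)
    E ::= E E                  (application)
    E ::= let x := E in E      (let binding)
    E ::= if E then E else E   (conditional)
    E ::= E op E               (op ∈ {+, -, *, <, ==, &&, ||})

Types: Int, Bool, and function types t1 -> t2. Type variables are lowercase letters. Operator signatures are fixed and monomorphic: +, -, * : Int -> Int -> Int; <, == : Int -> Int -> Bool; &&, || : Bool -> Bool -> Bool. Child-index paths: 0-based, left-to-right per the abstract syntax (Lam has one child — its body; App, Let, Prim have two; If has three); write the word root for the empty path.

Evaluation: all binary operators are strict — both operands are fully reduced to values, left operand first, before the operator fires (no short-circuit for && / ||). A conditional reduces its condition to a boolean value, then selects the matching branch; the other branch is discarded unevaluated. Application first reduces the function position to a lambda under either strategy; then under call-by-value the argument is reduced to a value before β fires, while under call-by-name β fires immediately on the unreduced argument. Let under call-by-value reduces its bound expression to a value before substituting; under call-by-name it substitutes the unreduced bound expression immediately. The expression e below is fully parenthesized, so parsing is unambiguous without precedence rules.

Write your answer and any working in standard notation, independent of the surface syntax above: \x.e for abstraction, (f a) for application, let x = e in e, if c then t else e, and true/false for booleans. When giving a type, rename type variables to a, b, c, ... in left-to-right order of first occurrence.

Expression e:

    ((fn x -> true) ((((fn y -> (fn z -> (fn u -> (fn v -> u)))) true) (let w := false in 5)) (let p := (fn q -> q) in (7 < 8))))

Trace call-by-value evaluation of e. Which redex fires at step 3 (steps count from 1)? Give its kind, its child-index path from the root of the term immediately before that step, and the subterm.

Answer: beta at 1.0 : ((\z.(\u.(\v.u))) 5)

Working:
step 0: ((\x.true) ((((\y.(\z.(\u.(\v.u)))) true) (let w = false in 5)) (let p = (\q.q) in (7 < 8))))
step 1: [beta@1.0.0] ((\x.true) (((\z.(\u.(\v.u))) (let w = false in 5)) (let p = (\q.q) in (7 < 8))))
step 2: [let@1.0.1] ((\x.true) (((\z.(\u.(\v.u))) 5) (let p = (\q.q) in (7 < 8))))
step 3: [beta@1.0] ((\x.true) ((\u.(\v.u)) (let p = (\q.q) in (7 < 8))))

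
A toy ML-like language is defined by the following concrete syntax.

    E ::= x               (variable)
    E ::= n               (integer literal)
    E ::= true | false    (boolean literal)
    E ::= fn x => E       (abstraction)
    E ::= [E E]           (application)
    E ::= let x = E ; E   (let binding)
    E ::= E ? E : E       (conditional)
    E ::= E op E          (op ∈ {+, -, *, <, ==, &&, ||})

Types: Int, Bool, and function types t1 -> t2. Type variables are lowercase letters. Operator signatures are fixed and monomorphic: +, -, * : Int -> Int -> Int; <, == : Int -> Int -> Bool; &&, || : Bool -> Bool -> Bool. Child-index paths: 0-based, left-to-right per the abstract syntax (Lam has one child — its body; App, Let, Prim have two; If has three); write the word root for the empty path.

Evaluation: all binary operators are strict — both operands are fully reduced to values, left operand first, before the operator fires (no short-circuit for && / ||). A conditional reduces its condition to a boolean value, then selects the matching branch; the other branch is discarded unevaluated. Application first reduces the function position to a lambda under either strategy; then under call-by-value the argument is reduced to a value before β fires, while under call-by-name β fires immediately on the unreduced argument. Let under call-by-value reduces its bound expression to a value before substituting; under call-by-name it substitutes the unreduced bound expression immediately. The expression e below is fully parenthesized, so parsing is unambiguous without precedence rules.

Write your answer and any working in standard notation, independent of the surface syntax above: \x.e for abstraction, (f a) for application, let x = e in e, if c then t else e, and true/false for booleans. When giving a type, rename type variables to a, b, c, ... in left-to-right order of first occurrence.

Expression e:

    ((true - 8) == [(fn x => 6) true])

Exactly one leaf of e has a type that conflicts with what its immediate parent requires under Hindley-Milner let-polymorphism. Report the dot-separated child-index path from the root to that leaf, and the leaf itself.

Trace:
  unify Bool ~ Int
  FAIL: mismatch Bool ~ Int

Answer: 0.0 : true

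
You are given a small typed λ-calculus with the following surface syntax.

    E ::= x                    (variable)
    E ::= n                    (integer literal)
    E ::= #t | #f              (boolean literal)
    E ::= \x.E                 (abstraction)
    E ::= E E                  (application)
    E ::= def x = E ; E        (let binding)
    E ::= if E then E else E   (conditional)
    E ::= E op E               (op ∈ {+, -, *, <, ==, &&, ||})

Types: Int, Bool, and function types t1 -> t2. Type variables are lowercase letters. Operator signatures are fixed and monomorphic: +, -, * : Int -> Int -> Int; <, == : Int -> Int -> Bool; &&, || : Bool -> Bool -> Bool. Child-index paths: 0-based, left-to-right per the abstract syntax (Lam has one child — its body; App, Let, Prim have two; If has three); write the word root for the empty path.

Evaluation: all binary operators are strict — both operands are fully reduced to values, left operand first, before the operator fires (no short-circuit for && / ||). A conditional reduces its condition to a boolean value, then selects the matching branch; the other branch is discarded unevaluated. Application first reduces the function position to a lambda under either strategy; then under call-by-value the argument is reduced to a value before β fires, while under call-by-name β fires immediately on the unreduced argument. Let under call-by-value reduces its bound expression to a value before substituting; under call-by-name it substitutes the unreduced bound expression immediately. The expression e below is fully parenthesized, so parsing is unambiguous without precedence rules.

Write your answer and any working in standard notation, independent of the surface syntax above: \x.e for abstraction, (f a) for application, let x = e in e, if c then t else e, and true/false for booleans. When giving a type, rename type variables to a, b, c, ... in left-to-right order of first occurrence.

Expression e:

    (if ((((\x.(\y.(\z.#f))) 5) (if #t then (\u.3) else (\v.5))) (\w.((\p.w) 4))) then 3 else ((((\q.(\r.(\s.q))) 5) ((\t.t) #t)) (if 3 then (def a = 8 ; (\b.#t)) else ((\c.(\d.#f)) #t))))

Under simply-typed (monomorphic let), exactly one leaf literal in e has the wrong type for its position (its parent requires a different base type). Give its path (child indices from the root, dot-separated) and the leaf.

Trace:
\z._ : c -> Bool
\y._ : b -> c -> Bool
\x._ : a -> b -> c -> Bool
  unify a -> b -> c -> Bool ~ Int -> d
  unify a ~ Int
  unify b -> c -> Bool ~ d
_ _ : b -> c -> Bool
  unify Bool ~ Bool
\u._ : e -> Int
\v._ : f -> Int
  unify e -> Int ~ f -> Int
  unify e ~ f
  unify Int ~ Int
  unify b -> c -> Bool ~ (f -> Int) -> g
  unify b ~ f -> Int
  unify c -> Bool ~ g
_ _ : c -> Bool
w : h
\p._ : i -> h
  unify i -> h ~ Int -> j
  unify i ~ Int
  unify h ~ j
_ _ : j
\w._ : j -> j
  unify c -> Bool ~ (j -> j) -> k
  unify c ~ j -> j
  unify Bool ~ k
_ _ : Bool
  unify Bool ~ Bool
q : l
\s._ : n -> l
\r._ : m -> n -> l
\q._ : l -> m -> n -> l
  unify l -> m -> n -> l ~ Int -> o
  unify l ~ Int
  unify m -> n -> Int ~ o
_ _ : m -> n -> Int
t : p
\t._ : p -> p
  unify p -> p ~ Bool -> q
  unify p ~ Bool
  unify Bool ~ q
_ _ : Bool
  unify m -> n -> Int ~ Bool -> r
  unify m ~ Bool
  unify n -> Int ~ r
_ _ : n -> Int
  unify Int ~ Bool
  FAIL: mismatch Int ~ Bool

Answer: 2.1.0 : 3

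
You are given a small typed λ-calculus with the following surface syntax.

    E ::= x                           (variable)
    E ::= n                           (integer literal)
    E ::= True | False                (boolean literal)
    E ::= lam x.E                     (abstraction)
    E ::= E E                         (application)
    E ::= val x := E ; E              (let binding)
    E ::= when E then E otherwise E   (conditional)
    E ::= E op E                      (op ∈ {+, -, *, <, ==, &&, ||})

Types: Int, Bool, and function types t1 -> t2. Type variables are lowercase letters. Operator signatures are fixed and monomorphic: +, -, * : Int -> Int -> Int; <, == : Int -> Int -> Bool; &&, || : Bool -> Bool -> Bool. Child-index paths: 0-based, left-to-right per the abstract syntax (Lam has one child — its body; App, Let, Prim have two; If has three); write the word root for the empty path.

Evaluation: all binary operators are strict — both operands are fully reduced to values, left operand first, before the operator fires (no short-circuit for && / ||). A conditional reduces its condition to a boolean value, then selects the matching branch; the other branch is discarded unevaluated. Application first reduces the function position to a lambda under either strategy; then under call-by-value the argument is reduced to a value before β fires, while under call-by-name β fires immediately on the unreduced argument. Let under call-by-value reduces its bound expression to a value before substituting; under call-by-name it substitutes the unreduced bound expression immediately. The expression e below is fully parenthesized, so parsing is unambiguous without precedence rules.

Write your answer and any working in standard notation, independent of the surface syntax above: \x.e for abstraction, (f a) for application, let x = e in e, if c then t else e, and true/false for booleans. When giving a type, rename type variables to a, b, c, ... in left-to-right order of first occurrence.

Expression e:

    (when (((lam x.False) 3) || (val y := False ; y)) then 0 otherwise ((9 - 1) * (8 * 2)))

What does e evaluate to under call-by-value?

Working:
step 0: (if (((\x.false) 3) || (let y = false in y)) then 0 else ((9 - 1) * (8 * 2)))
step 1: [beta@0.0] (if (false || (let y = false in y)) then 0 else ((9 - 1) * (8 * 2)))
step 2: [let@0.1] (if (false || false) then 0 else ((9 - 1) * (8 * 2)))
step 3: [delta@0] (if false then 0 else ((9 - 1) * (8 * 2)))
step 4: [if@root] ((9 - 1) * (8 * 2))
step 5: [delta@0] (8 * (8 * 2))
step 6: [delta@1] (8 * 16)
step 7: [delta@root] 128

Answer: 128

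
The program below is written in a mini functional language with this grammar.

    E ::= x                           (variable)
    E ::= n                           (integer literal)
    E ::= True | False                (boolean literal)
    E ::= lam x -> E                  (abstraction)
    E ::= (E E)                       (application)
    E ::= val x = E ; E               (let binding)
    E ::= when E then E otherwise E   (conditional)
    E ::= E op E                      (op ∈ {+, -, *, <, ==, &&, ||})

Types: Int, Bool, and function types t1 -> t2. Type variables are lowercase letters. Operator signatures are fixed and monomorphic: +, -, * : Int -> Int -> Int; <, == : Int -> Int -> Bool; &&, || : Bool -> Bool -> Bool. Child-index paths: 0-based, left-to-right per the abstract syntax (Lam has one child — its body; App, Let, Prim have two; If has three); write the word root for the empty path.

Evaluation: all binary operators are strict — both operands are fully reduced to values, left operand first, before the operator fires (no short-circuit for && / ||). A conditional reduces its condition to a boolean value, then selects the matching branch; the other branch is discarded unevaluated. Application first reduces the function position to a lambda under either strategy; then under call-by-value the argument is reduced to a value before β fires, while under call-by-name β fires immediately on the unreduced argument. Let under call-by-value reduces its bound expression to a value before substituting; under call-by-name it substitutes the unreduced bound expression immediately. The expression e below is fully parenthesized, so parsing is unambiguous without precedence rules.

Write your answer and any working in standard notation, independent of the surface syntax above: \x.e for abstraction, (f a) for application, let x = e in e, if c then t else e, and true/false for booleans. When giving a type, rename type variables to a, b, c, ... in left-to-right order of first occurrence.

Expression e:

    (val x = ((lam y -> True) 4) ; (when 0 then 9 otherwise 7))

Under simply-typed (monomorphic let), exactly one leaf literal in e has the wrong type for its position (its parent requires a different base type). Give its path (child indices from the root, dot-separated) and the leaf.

Answer: 1.0 : 0

Trace:
\y._ : a -> Bool
  unify a -> Bool ~ Int -> b
  unify a ~ Int
  unify Bool ~ b
_ _ : Bool
let x : Bool
  unify Int ~ Bool
  FAIL: mismatch Int ~ Bool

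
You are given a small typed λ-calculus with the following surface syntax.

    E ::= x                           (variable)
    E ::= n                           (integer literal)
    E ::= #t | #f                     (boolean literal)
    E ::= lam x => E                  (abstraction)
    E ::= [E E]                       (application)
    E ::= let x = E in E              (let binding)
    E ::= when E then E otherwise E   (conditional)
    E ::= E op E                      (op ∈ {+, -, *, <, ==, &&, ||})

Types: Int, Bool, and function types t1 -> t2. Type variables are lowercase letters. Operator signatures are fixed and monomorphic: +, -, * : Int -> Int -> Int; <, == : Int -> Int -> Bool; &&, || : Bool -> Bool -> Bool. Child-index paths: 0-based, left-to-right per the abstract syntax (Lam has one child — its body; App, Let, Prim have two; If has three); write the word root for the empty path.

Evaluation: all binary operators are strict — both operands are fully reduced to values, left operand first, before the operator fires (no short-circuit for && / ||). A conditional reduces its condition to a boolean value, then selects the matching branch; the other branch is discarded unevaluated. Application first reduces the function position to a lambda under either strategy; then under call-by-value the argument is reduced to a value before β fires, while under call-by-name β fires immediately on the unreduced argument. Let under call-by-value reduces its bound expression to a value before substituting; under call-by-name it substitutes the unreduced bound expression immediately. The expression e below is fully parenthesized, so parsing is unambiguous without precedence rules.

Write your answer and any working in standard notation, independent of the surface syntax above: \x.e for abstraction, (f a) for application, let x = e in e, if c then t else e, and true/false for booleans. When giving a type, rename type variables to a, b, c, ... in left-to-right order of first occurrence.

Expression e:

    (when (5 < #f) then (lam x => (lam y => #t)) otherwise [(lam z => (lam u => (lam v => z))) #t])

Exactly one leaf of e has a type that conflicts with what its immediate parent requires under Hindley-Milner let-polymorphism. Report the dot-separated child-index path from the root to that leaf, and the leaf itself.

Derivation:
  unify Int ~ Int
  unify Bool ~ Int
  FAIL: mismatch Bool ~ Int

Answer: 0.1 : false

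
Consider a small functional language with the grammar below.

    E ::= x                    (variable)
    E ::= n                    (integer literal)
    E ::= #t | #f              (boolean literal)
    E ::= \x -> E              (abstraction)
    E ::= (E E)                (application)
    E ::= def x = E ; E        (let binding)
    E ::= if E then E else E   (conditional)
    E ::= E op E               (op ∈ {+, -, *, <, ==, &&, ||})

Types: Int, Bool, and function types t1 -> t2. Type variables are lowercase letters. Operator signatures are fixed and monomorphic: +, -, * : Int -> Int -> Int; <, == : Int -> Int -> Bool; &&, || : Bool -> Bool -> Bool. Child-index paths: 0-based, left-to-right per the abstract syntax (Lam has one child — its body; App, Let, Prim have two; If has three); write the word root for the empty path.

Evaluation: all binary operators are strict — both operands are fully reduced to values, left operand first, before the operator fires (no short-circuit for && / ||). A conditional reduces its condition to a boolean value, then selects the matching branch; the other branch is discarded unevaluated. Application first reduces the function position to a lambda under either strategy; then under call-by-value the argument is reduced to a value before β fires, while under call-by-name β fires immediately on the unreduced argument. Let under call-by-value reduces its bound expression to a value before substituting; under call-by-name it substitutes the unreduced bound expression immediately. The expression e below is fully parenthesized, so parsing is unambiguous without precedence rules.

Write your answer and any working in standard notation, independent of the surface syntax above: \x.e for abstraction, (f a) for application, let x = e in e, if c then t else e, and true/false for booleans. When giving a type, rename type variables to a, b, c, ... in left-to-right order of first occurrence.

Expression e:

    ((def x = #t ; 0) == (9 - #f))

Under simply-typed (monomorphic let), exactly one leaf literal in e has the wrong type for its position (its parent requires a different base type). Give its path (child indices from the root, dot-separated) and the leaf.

Answer: 1.1 : false

Trace:
let x : Bool
  unify Int ~ Int
  unify Int ~ Int
  unify Bool ~ Int
  FAIL: mismatch Bool ~ Int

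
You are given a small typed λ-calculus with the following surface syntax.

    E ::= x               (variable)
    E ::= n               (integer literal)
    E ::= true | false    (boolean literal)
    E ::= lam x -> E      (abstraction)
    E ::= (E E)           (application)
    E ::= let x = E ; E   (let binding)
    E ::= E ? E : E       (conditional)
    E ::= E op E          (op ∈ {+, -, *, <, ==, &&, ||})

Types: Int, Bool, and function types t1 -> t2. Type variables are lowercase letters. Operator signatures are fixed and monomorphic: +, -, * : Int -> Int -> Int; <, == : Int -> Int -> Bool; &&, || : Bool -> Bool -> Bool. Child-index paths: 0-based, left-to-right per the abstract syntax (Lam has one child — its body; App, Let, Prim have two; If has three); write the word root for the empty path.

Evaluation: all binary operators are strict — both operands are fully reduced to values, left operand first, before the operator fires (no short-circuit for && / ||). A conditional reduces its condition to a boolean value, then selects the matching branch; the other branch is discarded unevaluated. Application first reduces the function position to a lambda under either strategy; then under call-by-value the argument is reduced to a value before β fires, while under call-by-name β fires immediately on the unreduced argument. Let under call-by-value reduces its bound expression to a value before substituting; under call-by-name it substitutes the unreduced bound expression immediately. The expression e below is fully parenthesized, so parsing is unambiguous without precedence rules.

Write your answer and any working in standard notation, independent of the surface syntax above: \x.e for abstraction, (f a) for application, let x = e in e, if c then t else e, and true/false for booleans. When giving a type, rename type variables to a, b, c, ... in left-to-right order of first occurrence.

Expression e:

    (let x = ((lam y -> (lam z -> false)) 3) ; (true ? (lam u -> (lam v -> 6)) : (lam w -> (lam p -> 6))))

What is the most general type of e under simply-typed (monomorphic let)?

Derivation:
\z._ : b -> Bool
\y._ : a -> b -> Bool
  unify a -> b -> Bool ~ Int -> c
  unify a ~ Int
  unify b -> Bool ~ c
_ _ : b -> Bool
let x : b -> Bool
  unify Bool ~ Bool
\v._ : e -> Int
\u._ : d -> e -> Int
\p._ : g -> Int
\w._ : f -> g -> Int
  unify d -> e -> Int ~ f -> g -> Int
  unify d ~ f
  unify e -> Int ~ g -> Int
  unify e ~ g
  unify Int ~ Int

Answer: a -> b -> Int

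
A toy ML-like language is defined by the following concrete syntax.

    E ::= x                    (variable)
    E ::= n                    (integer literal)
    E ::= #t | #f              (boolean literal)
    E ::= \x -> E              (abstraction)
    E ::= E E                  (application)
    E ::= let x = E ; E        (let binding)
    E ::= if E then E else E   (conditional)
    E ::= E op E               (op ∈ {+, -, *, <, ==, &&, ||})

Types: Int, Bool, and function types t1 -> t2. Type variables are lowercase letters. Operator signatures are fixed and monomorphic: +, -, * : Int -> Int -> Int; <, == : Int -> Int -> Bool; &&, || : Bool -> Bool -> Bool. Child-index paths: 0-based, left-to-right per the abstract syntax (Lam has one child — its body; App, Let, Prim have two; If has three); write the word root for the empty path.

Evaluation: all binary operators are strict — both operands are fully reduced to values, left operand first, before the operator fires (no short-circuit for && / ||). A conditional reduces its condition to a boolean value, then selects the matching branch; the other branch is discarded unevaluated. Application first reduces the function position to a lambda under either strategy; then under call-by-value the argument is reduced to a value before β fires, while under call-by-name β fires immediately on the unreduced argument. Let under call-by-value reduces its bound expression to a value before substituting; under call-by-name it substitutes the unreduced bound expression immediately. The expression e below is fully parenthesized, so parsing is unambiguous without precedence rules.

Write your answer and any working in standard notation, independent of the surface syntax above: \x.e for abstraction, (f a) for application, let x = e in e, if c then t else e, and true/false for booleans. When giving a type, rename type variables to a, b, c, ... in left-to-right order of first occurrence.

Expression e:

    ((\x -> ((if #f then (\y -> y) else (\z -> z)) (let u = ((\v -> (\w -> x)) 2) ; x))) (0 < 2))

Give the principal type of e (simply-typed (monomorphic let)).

Trace:
  unify Bool ~ Bool
y : b
\y._ : b -> b
z : c
\z._ : c -> c
  unify b -> b ~ c -> c
  unify b ~ c
  unify c ~ c
x : a
\w._ : e -> a
\v._ : d -> e -> a
  unify d -> e -> a ~ Int -> f
  unify d ~ Int
  unify e -> a ~ f
_ _ : e -> a
let u : e -> a
x : a
  unify c -> c ~ a -> g
  unify c ~ a
  unify a ~ g
_ _ : g
\x._ : g -> g
  unify Int ~ Int
  unify Int ~ Int
  unify g -> g ~ Bool -> h
  unify g ~ Bool
  unify Bool ~ h
_ _ : Bool

Answer: Bool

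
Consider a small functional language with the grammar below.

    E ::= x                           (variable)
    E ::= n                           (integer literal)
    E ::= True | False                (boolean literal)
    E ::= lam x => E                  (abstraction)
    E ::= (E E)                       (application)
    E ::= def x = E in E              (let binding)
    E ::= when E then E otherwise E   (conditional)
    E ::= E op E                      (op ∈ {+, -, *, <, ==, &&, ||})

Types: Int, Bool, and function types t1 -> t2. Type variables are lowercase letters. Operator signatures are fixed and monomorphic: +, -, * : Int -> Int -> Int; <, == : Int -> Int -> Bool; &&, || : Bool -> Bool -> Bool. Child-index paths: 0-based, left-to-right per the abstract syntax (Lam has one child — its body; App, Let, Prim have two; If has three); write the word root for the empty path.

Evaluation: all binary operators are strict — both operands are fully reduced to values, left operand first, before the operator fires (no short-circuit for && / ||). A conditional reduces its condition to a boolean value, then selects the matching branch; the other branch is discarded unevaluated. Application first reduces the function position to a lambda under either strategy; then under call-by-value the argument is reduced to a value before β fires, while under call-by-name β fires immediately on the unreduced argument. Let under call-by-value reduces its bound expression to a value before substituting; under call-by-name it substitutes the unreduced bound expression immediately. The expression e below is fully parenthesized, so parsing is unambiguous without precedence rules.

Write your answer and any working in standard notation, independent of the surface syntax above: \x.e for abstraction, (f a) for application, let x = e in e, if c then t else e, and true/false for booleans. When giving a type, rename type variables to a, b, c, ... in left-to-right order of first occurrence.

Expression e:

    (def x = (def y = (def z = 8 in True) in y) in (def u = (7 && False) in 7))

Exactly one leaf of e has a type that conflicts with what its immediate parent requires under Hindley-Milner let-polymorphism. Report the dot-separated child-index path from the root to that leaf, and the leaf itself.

Trace:
let z : Int
let y : Bool
y : Bool
let x : Bool
  unify Int ~ Bool
  FAIL: mismatch Int ~ Bool

Answer: 1.0.0 : 7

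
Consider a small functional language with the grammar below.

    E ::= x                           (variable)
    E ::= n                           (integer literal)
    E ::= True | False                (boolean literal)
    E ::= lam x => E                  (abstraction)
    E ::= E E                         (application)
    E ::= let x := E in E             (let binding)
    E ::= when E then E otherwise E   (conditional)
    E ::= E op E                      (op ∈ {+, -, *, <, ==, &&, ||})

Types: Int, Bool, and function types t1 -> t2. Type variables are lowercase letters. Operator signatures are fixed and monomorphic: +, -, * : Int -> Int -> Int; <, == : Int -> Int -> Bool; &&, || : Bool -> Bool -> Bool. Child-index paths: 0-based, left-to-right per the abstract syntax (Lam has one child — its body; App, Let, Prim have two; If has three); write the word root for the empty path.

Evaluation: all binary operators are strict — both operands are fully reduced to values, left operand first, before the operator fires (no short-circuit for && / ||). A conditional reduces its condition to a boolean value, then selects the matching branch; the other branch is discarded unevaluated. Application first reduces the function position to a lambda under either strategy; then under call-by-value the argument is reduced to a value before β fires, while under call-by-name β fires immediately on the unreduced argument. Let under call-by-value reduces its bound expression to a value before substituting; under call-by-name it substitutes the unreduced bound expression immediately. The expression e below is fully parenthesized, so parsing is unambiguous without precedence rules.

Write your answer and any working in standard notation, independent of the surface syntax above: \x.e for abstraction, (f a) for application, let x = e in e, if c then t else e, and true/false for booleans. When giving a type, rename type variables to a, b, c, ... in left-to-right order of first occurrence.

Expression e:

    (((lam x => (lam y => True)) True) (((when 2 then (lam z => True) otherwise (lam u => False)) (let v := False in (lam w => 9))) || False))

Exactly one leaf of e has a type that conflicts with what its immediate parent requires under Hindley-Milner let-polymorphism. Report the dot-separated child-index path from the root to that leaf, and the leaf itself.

Answer: 1.0.0.0 : 2

Trace:
\y._ : b -> Bool
\x._ : a -> b -> Bool
  unify a -> b -> Bool ~ Bool -> c
  unify a ~ Bool
  unify b -> Bool ~ c
_ _ : b -> Bool
  unify Int ~ Bool
  FAIL: mismatch Int ~ Bool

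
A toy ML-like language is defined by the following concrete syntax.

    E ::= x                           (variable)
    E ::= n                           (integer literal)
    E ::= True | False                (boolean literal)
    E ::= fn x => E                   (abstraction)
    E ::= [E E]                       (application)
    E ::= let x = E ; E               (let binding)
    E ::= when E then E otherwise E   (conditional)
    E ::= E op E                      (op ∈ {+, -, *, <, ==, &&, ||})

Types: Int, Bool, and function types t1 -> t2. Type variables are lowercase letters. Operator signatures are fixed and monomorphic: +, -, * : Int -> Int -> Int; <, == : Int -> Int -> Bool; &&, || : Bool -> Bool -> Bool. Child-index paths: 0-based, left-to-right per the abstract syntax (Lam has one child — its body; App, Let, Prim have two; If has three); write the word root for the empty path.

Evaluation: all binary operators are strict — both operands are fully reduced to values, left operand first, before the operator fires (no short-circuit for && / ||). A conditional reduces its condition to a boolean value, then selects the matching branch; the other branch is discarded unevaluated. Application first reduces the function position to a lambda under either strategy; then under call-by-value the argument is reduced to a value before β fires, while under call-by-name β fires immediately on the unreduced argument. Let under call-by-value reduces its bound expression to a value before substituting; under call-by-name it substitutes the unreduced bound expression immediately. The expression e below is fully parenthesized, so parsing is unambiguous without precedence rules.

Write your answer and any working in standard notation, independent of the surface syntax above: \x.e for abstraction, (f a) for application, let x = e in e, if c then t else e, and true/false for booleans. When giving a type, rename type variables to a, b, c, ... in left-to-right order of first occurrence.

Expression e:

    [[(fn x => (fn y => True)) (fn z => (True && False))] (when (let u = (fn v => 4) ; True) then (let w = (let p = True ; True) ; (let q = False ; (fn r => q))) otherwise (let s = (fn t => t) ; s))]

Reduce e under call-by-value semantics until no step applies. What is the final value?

Answer: true

Derivation:
step 0: (((\x.(\y.true)) (\z.(true && false))) (if (let u = (\v.4) in true) then (let w = (let p = true in true) in (let q = false in (\r.q))) else (let s = (\t.t) in s)))
step 1: [beta@0] ((\y.true) (if (let u = (\v.4) in true) then (let w = (let p = true in true) in (let q = false in (\r.q))) else (let s = (\t.t) in s)))
step 2: [let@1.0] ((\y.true) (if true then (let w = (let p = true in true) in (let q = false in (\r.q))) else (let s = (\t.t) in s)))
step 3: [if@1] ((\y.true) (let w = (let p = true in true) in (let q = false in (\r.q))))
step 4: [let@1.0] ((\y.true) (let w = true in (let q = false in (\r.q))))
step 5: [let@1] ((\y.true) (let q = false in (\r.q)))
step 6: [let@1] ((\y.true) (\r.false))
step 7: [beta@root] true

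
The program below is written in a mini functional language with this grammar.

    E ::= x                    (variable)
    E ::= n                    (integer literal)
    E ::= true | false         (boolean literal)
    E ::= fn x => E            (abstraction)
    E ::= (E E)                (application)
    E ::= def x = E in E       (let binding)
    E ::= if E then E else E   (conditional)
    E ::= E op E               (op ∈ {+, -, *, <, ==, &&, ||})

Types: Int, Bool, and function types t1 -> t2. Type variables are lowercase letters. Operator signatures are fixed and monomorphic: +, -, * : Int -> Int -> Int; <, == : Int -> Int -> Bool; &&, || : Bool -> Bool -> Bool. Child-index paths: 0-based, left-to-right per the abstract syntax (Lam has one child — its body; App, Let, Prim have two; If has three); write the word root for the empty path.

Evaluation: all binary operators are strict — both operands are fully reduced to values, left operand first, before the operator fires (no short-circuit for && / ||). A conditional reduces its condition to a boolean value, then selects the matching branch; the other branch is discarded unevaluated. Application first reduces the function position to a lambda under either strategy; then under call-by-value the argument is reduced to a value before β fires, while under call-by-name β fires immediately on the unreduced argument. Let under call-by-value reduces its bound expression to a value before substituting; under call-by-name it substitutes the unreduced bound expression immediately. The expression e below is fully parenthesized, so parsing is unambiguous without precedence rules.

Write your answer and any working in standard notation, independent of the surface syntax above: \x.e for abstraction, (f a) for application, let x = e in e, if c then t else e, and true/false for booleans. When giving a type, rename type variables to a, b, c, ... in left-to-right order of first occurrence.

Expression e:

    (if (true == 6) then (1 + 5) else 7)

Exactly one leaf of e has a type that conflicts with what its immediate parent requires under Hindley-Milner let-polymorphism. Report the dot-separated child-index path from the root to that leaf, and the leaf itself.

Working:
  unify Bool ~ Int
  FAIL: mismatch Bool ~ Int

Answer: 0.0 : true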